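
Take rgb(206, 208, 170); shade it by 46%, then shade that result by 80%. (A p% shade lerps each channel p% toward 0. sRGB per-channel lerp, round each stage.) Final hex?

A 46% shade moves each channel 46% toward 0:
  R: 206 + 0.46×(0−206) = 206 − 94.76 = 111.24 → 111
  G: 208 + 0.46×(0−208) = 208 − 95.68 = 112.32 → 112
  B: 170 + 0.46×(0−170) = 170 − 78.2 = 91.8 → 92
After the shade: rgb(111, 112, 92) = #6F705C.
Lerp each channel 80% toward 0:
  R: 111 + 0.8×(0−111) = 111 − 88.8 = 22.2 → 22
  G: 112 − 89.6 = 22.4 → 22
  B: 92 − 73.6 = 18.4 → 18
rgb(22, 22, 18) = #161612.

#161612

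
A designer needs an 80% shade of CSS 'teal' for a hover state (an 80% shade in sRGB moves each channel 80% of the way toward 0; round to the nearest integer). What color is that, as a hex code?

#001A1A

CSS teal is rgb(0, 128, 128).
Lerp each channel 80% toward 0:
  R: 0 + 0.8×(0−0) = 0 + 0 = 0 → 0
  G: 128 + 0.8×(0−128) = 128 − 102.4 = 25.6 → 26
  B: 128 + 0.8×(0−128) = 128 − 102.4 = 25.6 → 26
rgb(0, 26, 26) = #001A1A.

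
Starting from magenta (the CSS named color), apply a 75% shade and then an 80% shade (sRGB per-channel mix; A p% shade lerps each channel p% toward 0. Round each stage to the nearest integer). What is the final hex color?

CSS magenta is rgb(255, 0, 255).
Per channel, c → c + 0.75(0 − c):
  R: 255 − 191.25 = 63.75 → 64
  G: 0 + 0.75×(0−0) = 0 + 0 = 0 → 0
  B: 255 − 191.25 = 63.75 → 64
After the shade: rgb(64, 0, 64) = #400040.
An 80% shade moves each channel 80% toward 0:
  R: 64 + 0.8×(0−64) = 64 − 51.2 = 12.8 → 13
  G: 0 + 0.8×(0−0) = 0 + 0 = 0 → 0
  B: 64 − 51.2 = 12.8 → 13
rgb(13, 0, 13) = #0D000D.

#0D000D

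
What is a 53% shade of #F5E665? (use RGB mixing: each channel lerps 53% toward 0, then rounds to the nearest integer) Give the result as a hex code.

#F5E665 is rgb(245, 230, 101).
A 53% shade moves each channel 53% toward 0:
  R: 245 − 129.85 = 115.15 → 115
  G: 230 + 0.53×(0−230) = 230 − 121.9 = 108.1 → 108
  B: 101 − 53.53 = 47.47 → 47
rgb(115, 108, 47) = #736C2F.

#736C2F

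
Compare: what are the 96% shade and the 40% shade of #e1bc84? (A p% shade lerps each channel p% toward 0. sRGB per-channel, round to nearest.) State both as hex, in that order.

#090805, #87714f

#e1bc84 is rgb(225, 188, 132).
96% shade:
  R: 225 + 0.96×(0−225) = 225 − 216 = 9 → 9
  G: 188 − 180.48 = 7.52 → 8
  B: 132 − 126.72 = 5.28 → 5
  → #090805
40% shade:
  R: 225 + 0.4×(0−225) = 225 − 90 = 135 → 135
  G: 188 + 0.4×(0−188) = 188 − 75.2 = 112.8 → 113
  B: 132 − 52.8 = 79.2 → 79
  → #87714f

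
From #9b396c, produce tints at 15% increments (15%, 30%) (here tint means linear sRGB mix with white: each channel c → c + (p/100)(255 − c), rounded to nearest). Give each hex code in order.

#aa5782, #b97498

#9b396c is rgb(155, 57, 108).
15%: (155 + 15 = 170→170, 57 + 29.7 = 86.7→87, 108 + 22.05 = 130.05→130) → #aa5782
30%: (155 + 30 = 185→185, 57 + 59.4 = 116.4→116, 108 + 44.1 = 152.1→152) → #b97498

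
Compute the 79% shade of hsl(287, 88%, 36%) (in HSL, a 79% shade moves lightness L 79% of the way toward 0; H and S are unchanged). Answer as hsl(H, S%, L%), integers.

hsl(287, 88%, 8%)

L moves 79% from 36 toward 0: 36 − 28.44 = 7.56 → 8.
H and S are unchanged.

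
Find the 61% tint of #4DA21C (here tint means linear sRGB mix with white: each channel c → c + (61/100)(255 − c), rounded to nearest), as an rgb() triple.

rgb(186, 219, 166)

#4DA21C is rgb(77, 162, 28).
Per channel, c → c + 0.61(255 − c):
  R: 77 + 108.58 = 185.58 → 186
  G: 162 + 0.61×(255−162) = 162 + 56.73 = 218.73 → 219
  B: 28 + 138.47 = 166.47 → 166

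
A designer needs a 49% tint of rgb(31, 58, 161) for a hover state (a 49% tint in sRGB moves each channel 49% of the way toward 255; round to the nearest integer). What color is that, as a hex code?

#8D9BCF

A 49% tint moves each channel 49% toward 255:
  R: 31 + 0.49×(255−31) = 31 + 109.76 = 140.76 → 141
  G: 58 + 96.53 = 154.53 → 155
  B: 161 + 46.06 = 207.06 → 207
rgb(141, 155, 207) = #8D9BCF.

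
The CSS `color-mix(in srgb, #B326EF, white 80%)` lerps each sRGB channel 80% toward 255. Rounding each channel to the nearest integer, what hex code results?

#F0D4FC

#B326EF is rgb(179, 38, 239).
An 80% tint moves each channel 80% toward 255:
  R: 179 + 0.8×(255−179) = 179 + 60.8 = 239.8 → 240
  G: 38 + 0.8×(255−38) = 38 + 173.6 = 211.6 → 212
  B: 239 + 0.8×(255−239) = 239 + 12.8 = 251.8 → 252
rgb(240, 212, 252) = #F0D4FC.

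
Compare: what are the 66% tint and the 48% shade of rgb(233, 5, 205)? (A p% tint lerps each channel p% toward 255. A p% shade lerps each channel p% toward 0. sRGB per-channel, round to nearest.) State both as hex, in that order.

66% tint:
  R: 233 + 14.52 = 247.52 → 248
  G: 5 + 165 = 170 → 170
  B: 205 + 0.66×(255−205) = 205 + 33 = 238 → 238
  → #f8aaee
48% shade:
  R: 233 + 0.48×(0−233) = 233 − 111.84 = 121.16 → 121
  G: 5 + 0.48×(0−5) = 5 − 2.4 = 2.6 → 3
  B: 205 − 98.4 = 106.6 → 107
  → #79036b

#f8aaee, #79036b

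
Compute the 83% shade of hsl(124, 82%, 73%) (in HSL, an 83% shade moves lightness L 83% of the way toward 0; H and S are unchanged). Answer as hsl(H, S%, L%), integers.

L moves 83% from 73 toward 0: 73 − 60.59 = 12.41 → 12.
H and S are unchanged.

hsl(124, 82%, 12%)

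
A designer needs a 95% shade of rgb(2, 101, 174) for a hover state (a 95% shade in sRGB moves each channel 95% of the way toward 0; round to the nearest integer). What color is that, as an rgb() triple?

Lerp each channel 95% toward 0:
  R: 2 + 0.95×(0−2) = 2 − 1.9 = 0.1 → 0
  G: 101 − 95.95 = 5.05 → 5
  B: 174 + 0.95×(0−174) = 174 − 165.3 = 8.7 → 9

rgb(0, 5, 9)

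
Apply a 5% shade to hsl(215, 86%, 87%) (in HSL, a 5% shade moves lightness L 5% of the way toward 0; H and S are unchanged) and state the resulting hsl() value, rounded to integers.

hsl(215, 86%, 83%)

L moves 5% from 87 toward 0: 87 − 4.35 = 82.65 → 83.
H and S are unchanged.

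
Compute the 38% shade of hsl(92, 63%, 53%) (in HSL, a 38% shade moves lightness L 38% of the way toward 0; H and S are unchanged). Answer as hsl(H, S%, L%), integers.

L moves 38% from 53 toward 0: 53 − 20.14 = 32.86 → 33.
H and S are unchanged.

hsl(92, 63%, 33%)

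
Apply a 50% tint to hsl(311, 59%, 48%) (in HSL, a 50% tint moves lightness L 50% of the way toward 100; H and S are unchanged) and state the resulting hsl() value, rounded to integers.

hsl(311, 59%, 74%)

L moves 50% from 48 toward 100: 48 + 26 = 74 → 74.
H and S are unchanged.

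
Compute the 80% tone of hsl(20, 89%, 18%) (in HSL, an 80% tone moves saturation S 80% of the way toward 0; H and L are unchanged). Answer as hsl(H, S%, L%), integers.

S moves 80% from 89 toward 0: 89 − 71.2 = 17.8 → 18.
H and L are unchanged.

hsl(20, 18%, 18%)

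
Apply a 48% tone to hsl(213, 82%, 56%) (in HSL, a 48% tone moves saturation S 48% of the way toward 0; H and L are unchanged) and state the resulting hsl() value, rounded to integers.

S moves 48% from 82 toward 0: 82 − 39.36 = 42.64 → 43.
H and L are unchanged.

hsl(213, 43%, 56%)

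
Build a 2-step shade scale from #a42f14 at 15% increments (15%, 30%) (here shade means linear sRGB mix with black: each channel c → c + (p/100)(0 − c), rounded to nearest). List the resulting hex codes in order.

#a42f14 is rgb(164, 47, 20).
15%: (164 − 24.6 = 139.4→139, 47 − 7.05 = 39.95→40, 20 − 3 = 17→17) → #8b2811
30%: (164 − 49.2 = 114.8→115, 47 − 14.1 = 32.9→33, 20 − 6 = 14→14) → #73210e

#8b2811, #73210e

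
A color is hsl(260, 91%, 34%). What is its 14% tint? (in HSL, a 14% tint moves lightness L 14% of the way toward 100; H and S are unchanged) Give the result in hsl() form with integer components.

L moves 14% from 34 toward 100: 34 + 9.24 = 43.24 → 43.
H and S are unchanged.

hsl(260, 91%, 43%)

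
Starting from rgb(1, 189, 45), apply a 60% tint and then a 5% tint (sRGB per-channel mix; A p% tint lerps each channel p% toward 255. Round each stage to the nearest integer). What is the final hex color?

A 60% tint moves each channel 60% toward 255:
  R: 1 + 152.4 = 153.4 → 153
  G: 189 + 0.6×(255−189) = 189 + 39.6 = 228.6 → 229
  B: 45 + 126 = 171 → 171
After the tint: rgb(153, 229, 171) = #99e5ab.
Lerp each channel 5% toward 255:
  R: 153 + 5.1 = 158.1 → 158
  G: 229 + 1.3 = 230.3 → 230
  B: 171 + 4.2 = 175.2 → 175
rgb(158, 230, 175) = #9ee6af.

#9ee6af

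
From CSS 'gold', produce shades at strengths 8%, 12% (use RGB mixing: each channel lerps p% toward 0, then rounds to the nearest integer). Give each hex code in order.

CSS gold is rgb(255, 215, 0).
8%: (255 − 20.4 = 234.6→235, 215 − 17.2 = 197.8→198, 0→0) → #ebc600
12%: (255 − 30.6 = 224.4→224, 215 − 25.8 = 189.2→189, 0→0) → #e0bd00

#ebc600, #e0bd00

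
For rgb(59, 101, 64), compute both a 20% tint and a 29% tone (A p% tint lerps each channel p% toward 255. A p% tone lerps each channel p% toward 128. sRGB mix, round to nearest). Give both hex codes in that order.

20% tint:
  R: 59 + 0.2×(255−59) = 59 + 39.2 = 98.2 → 98
  G: 101 + 0.2×(255−101) = 101 + 30.8 = 131.8 → 132
  B: 64 + 38.2 = 102.2 → 102
  → #628466
29% tone:
  R: 59 + 0.29×(128−59) = 59 + 20.01 = 79.01 → 79
  G: 101 + 0.29×(128−101) = 101 + 7.83 = 108.83 → 109
  B: 64 + 0.29×(128−64) = 64 + 18.56 = 82.56 → 83
  → #4f6d53

#628466, #4f6d53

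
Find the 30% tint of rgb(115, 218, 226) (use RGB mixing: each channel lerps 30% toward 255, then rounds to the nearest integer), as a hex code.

#9DE5EB

Per channel, c → c + 0.3(255 − c):
  R: 115 + 42 = 157 → 157
  G: 218 + 11.1 = 229.1 → 229
  B: 226 + 8.7 = 234.7 → 235
rgb(157, 229, 235) = #9DE5EB.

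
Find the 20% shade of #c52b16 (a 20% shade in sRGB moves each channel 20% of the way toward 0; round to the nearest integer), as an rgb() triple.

rgb(158, 34, 18)

#c52b16 is rgb(197, 43, 22).
Lerp each channel 20% toward 0:
  R: 197 − 39.4 = 157.6 → 158
  G: 43 + 0.2×(0−43) = 43 − 8.6 = 34.4 → 34
  B: 22 + 0.2×(0−22) = 22 − 4.4 = 17.6 → 18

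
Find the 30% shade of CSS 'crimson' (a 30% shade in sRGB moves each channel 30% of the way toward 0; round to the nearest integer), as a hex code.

#9a0e2a

CSS crimson is rgb(220, 20, 60).
A 30% shade moves each channel 30% toward 0:
  R: 220 + 0.3×(0−220) = 220 − 66 = 154 → 154
  G: 20 + 0.3×(0−20) = 20 − 6 = 14 → 14
  B: 60 − 18 = 42 → 42
rgb(154, 14, 42) = #9a0e2a.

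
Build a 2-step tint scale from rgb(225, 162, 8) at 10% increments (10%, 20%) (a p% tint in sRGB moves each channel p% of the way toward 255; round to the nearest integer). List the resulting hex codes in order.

#e4ab21, #e7b539

10%: (225 + 3 = 228→228, 162 + 9.3 = 171.3→171, 8 + 24.7 = 32.7→33) → #e4ab21
20%: (225 + 6 = 231→231, 162 + 18.6 = 180.6→181, 8 + 49.4 = 57.4→57) → #e7b539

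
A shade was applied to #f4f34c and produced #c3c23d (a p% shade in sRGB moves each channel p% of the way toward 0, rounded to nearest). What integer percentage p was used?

20%

#f4f34c is rgb(244, 243, 76); #c3c23d is rgb(195, 194, 61).
On the R channel (widest range): 195 ≈ 244 + (p/100)(0 − 244), so p ≈ 100×(195 − 244)/(0 − 244) = -4900/-244 = 20.08.
p = 20 reproduces all three channels after rounding.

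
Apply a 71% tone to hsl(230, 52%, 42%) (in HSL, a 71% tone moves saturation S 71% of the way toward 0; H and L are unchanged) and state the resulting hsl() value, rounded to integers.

S moves 71% from 52 toward 0: 52 − 36.92 = 15.08 → 15.
H and L are unchanged.

hsl(230, 15%, 42%)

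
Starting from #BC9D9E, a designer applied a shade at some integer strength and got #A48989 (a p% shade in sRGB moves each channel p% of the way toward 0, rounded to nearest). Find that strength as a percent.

#BC9D9E is rgb(188, 157, 158); #A48989 is rgb(164, 137, 137).
On the R channel (widest range): 164 ≈ 188 + (p/100)(0 − 188), so p ≈ 100×(164 − 188)/(0 − 188) = -2400/-188 = 12.77.
p = 13 reproduces all three channels after rounding.

13%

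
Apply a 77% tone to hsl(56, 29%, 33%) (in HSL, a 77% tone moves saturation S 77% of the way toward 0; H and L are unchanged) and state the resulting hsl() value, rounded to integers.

S moves 77% from 29 toward 0: 29 − 22.33 = 6.67 → 7.
H and L are unchanged.

hsl(56, 7%, 33%)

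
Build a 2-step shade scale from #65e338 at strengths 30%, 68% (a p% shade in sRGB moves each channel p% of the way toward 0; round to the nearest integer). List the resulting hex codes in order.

#65e338 is rgb(101, 227, 56).
30%: (101 − 30.3 = 70.7→71, 227 − 68.1 = 158.9→159, 56 − 16.8 = 39.2→39) → #479f27
68%: (101 − 68.68 = 32.32→32, 227 − 154.36 = 72.64→73, 56 − 38.08 = 17.92→18) → #204912

#479f27, #204912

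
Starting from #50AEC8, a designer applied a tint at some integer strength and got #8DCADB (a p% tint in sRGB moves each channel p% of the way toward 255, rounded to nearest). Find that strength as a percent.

#50AEC8 is rgb(80, 174, 200); #8DCADB is rgb(141, 202, 219).
On the R channel (widest range): 141 ≈ 80 + (p/100)(255 − 80), so p ≈ 100×(141 − 80)/(255 − 80) = 6100/175 = 34.86.
p = 35 reproduces all three channels after rounding.

35%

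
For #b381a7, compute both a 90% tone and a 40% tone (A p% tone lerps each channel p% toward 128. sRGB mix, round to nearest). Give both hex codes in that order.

#b381a7 is rgb(179, 129, 167).
90% tone:
  R: 179 − 45.9 = 133.1 → 133
  G: 129 + 0.9×(128−129) = 129 − 0.9 = 128.1 → 128
  B: 167 + 0.9×(128−167) = 167 − 35.1 = 131.9 → 132
  → #858084
40% tone:
  R: 179 + 0.4×(128−179) = 179 − 20.4 = 158.6 → 159
  G: 129 + 0.4×(128−129) = 129 − 0.4 = 128.6 → 129
  B: 167 + 0.4×(128−167) = 167 − 15.6 = 151.4 → 151
  → #9f8197

#858084, #9f8197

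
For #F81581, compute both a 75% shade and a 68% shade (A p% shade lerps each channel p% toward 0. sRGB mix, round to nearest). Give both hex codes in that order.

#3E0520, #4F0729

#F81581 is rgb(248, 21, 129).
75% shade:
  R: 248 − 186 = 62 → 62
  G: 21 + 0.75×(0−21) = 21 − 15.75 = 5.25 → 5
  B: 129 + 0.75×(0−129) = 129 − 96.75 = 32.25 → 32
  → #3E0520
68% shade:
  R: 248 + 0.68×(0−248) = 248 − 168.64 = 79.36 → 79
  G: 21 + 0.68×(0−21) = 21 − 14.28 = 6.72 → 7
  B: 129 + 0.68×(0−129) = 129 − 87.72 = 41.28 → 41
  → #4F0729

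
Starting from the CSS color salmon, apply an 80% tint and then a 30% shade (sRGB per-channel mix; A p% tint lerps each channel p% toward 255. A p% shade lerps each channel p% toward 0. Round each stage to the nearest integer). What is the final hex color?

#B2A19F

CSS salmon is rgb(250, 128, 114).
An 80% tint moves each channel 80% toward 255:
  R: 250 + 0.8×(255−250) = 250 + 4 = 254 → 254
  G: 128 + 0.8×(255−128) = 128 + 101.6 = 229.6 → 230
  B: 114 + 0.8×(255−114) = 114 + 112.8 = 226.8 → 227
After the tint: rgb(254, 230, 227) = #FEE6E3.
Lerp each channel 30% toward 0:
  R: 254 − 76.2 = 177.8 → 178
  G: 230 + 0.3×(0−230) = 230 − 69 = 161 → 161
  B: 227 + 0.3×(0−227) = 227 − 68.1 = 158.9 → 159
rgb(178, 161, 159) = #B2A19F.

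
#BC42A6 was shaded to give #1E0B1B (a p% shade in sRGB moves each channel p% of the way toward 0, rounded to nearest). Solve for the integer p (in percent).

#BC42A6 is rgb(188, 66, 166); #1E0B1B is rgb(30, 11, 27).
On the R channel (widest range): 30 ≈ 188 + (p/100)(0 − 188), so p ≈ 100×(30 − 188)/(0 − 188) = -15800/-188 = 84.04.
p = 84 reproduces all three channels after rounding.

84%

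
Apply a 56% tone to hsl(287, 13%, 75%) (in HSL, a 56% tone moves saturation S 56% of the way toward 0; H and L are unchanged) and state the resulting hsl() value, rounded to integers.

hsl(287, 6%, 75%)

S moves 56% from 13 toward 0: 13 − 7.28 = 5.72 → 6.
H and L are unchanged.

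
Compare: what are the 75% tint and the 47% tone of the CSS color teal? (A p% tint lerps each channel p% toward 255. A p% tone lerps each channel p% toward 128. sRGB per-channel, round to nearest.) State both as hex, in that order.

CSS teal is rgb(0, 128, 128).
75% tint:
  R: 0 + 0.75×(255−0) = 0 + 191.25 = 191.25 → 191
  G: 128 + 0.75×(255−128) = 128 + 95.25 = 223.25 → 223
  B: 128 + 95.25 = 223.25 → 223
  → #bfdfdf
47% tone:
  R: 0 + 0.47×(128−0) = 0 + 60.16 = 60.16 → 60
  G: 128 + 0 = 128 → 128
  B: 128 + 0.47×(128−128) = 128 + 0 = 128 → 128
  → #3c8080

#bfdfdf, #3c8080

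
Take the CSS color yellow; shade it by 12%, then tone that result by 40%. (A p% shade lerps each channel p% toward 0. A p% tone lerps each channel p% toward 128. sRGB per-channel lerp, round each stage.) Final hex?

#BABA33

CSS yellow is rgb(255, 255, 0).
Per channel, c → c + 0.12(0 − c):
  R: 255 − 30.6 = 224.4 → 224
  G: 255 + 0.12×(0−255) = 255 − 30.6 = 224.4 → 224
  B: 0 + 0.12×(0−0) = 0 + 0 = 0 → 0
After the shade: rgb(224, 224, 0) = #E0E000.
Lerp each channel 40% toward 128:
  R: 224 + 0.4×(128−224) = 224 − 38.4 = 185.6 → 186
  G: 224 + 0.4×(128−224) = 224 − 38.4 = 185.6 → 186
  B: 0 + 51.2 = 51.2 → 51
rgb(186, 186, 51) = #BABA33.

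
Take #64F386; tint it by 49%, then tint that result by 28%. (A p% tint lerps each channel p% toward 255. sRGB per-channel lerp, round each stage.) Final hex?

#64F386 is rgb(100, 243, 134).
A 49% tint moves each channel 49% toward 255:
  R: 100 + 75.95 = 175.95 → 176
  G: 243 + 0.49×(255−243) = 243 + 5.88 = 248.88 → 249
  B: 134 + 0.49×(255−134) = 134 + 59.29 = 193.29 → 193
After the tint: rgb(176, 249, 193) = #B0F9C1.
Per channel, c → c + 0.28(255 − c):
  R: 176 + 22.12 = 198.12 → 198
  G: 249 + 0.28×(255−249) = 249 + 1.68 = 250.68 → 251
  B: 193 + 0.28×(255−193) = 193 + 17.36 = 210.36 → 210
rgb(198, 251, 210) = #C6FBD2.

#C6FBD2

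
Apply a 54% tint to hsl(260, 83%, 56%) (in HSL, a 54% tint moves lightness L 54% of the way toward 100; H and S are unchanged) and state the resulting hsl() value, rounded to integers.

L moves 54% from 56 toward 100: 56 + 23.76 = 79.76 → 80.
H and S are unchanged.

hsl(260, 83%, 80%)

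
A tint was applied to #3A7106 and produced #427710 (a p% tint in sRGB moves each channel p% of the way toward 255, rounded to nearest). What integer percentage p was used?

#3A7106 is rgb(58, 113, 6); #427710 is rgb(66, 119, 16).
On the B channel (widest range): 16 ≈ 6 + (p/100)(255 − 6), so p ≈ 100×(16 − 6)/(255 − 6) = 1000/249 = 4.02.
p = 4 reproduces all three channels after rounding.

4%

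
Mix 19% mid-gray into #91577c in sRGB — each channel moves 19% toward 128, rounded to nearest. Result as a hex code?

#91577c is rgb(145, 87, 124).
Lerp each channel 19% toward 128:
  R: 145 + 0.19×(128−145) = 145 − 3.23 = 141.77 → 142
  G: 87 + 0.19×(128−87) = 87 + 7.79 = 94.79 → 95
  B: 124 + 0.19×(128−124) = 124 + 0.76 = 124.76 → 125
rgb(142, 95, 125) = #8e5f7d.

#8e5f7d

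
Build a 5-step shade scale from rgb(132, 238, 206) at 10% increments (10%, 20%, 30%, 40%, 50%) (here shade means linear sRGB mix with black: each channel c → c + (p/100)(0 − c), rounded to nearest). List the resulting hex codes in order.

10%: (132 − 13.2 = 118.8→119, 238 − 23.8 = 214.2→214, 206 − 20.6 = 185.4→185) → #77d6b9
20%: (132 − 26.4 = 105.6→106, 238 − 47.6 = 190.4→190, 206 − 41.2 = 164.8→165) → #6abea5
30%: (132 − 39.6 = 92.4→92, 238 − 71.4 = 166.6→167, 206 − 61.8 = 144.2→144) → #5ca790
40%: (132 − 52.8 = 79.2→79, 238 − 95.2 = 142.8→143, 206 − 82.4 = 123.6→124) → #4f8f7c
50%: (132 − 66 = 66→66, 238 − 119 = 119→119, 206 − 103 = 103→103) → #427767

#77d6b9, #6abea5, #5ca790, #4f8f7c, #427767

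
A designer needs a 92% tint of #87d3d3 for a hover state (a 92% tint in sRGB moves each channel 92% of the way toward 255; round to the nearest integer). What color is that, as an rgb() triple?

#87d3d3 is rgb(135, 211, 211).
Per channel, c → c + 0.92(255 − c):
  R: 135 + 110.4 = 245.4 → 245
  G: 211 + 40.48 = 251.48 → 251
  B: 211 + 40.48 = 251.48 → 251

rgb(245, 251, 251)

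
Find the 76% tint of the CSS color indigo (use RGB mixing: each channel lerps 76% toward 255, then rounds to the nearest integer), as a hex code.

#d4c2e1

CSS indigo is rgb(75, 0, 130).
A 76% tint moves each channel 76% toward 255:
  R: 75 + 0.76×(255−75) = 75 + 136.8 = 211.8 → 212
  G: 0 + 0.76×(255−0) = 0 + 193.8 = 193.8 → 194
  B: 130 + 0.76×(255−130) = 130 + 95 = 225 → 225
rgb(212, 194, 225) = #d4c2e1.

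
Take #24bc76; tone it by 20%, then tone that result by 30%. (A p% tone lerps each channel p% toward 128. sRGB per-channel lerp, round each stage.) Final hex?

#24bc76 is rgb(36, 188, 118).
A 20% tone moves each channel 20% toward 128:
  R: 36 + 0.2×(128−36) = 36 + 18.4 = 54.4 → 54
  G: 188 + 0.2×(128−188) = 188 − 12 = 176 → 176
  B: 118 + 2 = 120 → 120
After the tone: rgb(54, 176, 120) = #36b078.
Lerp each channel 30% toward 128:
  R: 54 + 0.3×(128−54) = 54 + 22.2 = 76.2 → 76
  G: 176 + 0.3×(128−176) = 176 − 14.4 = 161.6 → 162
  B: 120 + 2.4 = 122.4 → 122
rgb(76, 162, 122) = #4ca27a.

#4ca27a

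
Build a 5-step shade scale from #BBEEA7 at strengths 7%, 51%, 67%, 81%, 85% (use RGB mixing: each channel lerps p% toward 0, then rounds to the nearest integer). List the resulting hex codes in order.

#AEDD9B, #5C7552, #3E4F37, #242D20, #1C2419

#BBEEA7 is rgb(187, 238, 167).
7%: (187 − 13.09 = 173.91→174, 238 − 16.66 = 221.34→221, 167 − 11.69 = 155.31→155) → #AEDD9B
51%: (187 − 95.37 = 91.63→92, 238 − 121.38 = 116.62→117, 167 − 85.17 = 81.83→82) → #5C7552
67%: (187 − 125.29 = 61.71→62, 238 − 159.46 = 78.54→79, 167 − 111.89 = 55.11→55) → #3E4F37
81%: (187 − 151.47 = 35.53→36, 238 − 192.78 = 45.22→45, 167 − 135.27 = 31.73→32) → #242D20
85%: (187 − 158.95 = 28.05→28, 238 − 202.3 = 35.7→36, 167 − 141.95 = 25.05→25) → #1C2419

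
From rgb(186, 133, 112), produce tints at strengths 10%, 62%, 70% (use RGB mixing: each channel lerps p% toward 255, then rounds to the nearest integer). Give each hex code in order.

10%: (186 + 6.9 = 192.9→193, 133 + 12.2 = 145.2→145, 112 + 14.3 = 126.3→126) → #c1917e
62%: (186 + 42.78 = 228.78→229, 133 + 75.64 = 208.64→209, 112 + 88.66 = 200.66→201) → #e5d1c9
70%: (186 + 48.3 = 234.3→234, 133 + 85.4 = 218.4→218, 112 + 100.1 = 212.1→212) → #eadad4

#c1917e, #e5d1c9, #eadad4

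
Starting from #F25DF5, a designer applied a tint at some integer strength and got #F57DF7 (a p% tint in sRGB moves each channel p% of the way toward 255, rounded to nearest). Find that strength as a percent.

20%

#F25DF5 is rgb(242, 93, 245); #F57DF7 is rgb(245, 125, 247).
On the G channel (widest range): 125 ≈ 93 + (p/100)(255 − 93), so p ≈ 100×(125 − 93)/(255 − 93) = 3200/162 = 19.75.
p = 20 reproduces all three channels after rounding.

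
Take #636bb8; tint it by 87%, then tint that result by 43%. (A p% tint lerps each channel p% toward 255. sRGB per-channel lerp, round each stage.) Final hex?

#636bb8 is rgb(99, 107, 184).
An 87% tint moves each channel 87% toward 255:
  R: 99 + 135.72 = 234.72 → 235
  G: 107 + 128.76 = 235.76 → 236
  B: 184 + 0.87×(255−184) = 184 + 61.77 = 245.77 → 246
After the tint: rgb(235, 236, 246) = #ebecf6.
Lerp each channel 43% toward 255:
  R: 235 + 0.43×(255−235) = 235 + 8.6 = 243.6 → 244
  G: 236 + 8.17 = 244.17 → 244
  B: 246 + 3.87 = 249.87 → 250
rgb(244, 244, 250) = #f4f4fa.

#f4f4fa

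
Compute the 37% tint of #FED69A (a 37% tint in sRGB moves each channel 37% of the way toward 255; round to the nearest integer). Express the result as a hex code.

#FEE5BF

#FED69A is rgb(254, 214, 154).
A 37% tint moves each channel 37% toward 255:
  R: 254 + 0.37 = 254.37 → 254
  G: 214 + 0.37×(255−214) = 214 + 15.17 = 229.17 → 229
  B: 154 + 0.37×(255−154) = 154 + 37.37 = 191.37 → 191
rgb(254, 229, 191) = #FEE5BF.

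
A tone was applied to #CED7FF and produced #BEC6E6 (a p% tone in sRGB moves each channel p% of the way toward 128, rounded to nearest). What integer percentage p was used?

20%

#CED7FF is rgb(206, 215, 255); #BEC6E6 is rgb(190, 198, 230).
On the B channel (widest range): 230 ≈ 255 + (p/100)(128 − 255), so p ≈ 100×(230 − 255)/(128 − 255) = -2500/-127 = 19.69.
p = 20 reproduces all three channels after rounding.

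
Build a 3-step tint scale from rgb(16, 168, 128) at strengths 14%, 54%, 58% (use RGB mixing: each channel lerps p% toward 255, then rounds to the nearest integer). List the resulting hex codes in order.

#31B492, #91D7C5, #9BDACA

14%: (16 + 33.46 = 49.46→49, 168 + 12.18 = 180.18→180, 128 + 17.78 = 145.78→146) → #31B492
54%: (16 + 129.06 = 145.06→145, 168 + 46.98 = 214.98→215, 128 + 68.58 = 196.58→197) → #91D7C5
58%: (16 + 138.62 = 154.62→155, 168 + 50.46 = 218.46→218, 128 + 73.66 = 201.66→202) → #9BDACA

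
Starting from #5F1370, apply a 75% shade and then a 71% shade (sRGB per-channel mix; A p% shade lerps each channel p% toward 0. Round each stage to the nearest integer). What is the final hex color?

#070108

#5F1370 is rgb(95, 19, 112).
Per channel, c → c + 0.75(0 − c):
  R: 95 + 0.75×(0−95) = 95 − 71.25 = 23.75 → 24
  G: 19 + 0.75×(0−19) = 19 − 14.25 = 4.75 → 5
  B: 112 + 0.75×(0−112) = 112 − 84 = 28 → 28
After the shade: rgb(24, 5, 28) = #18051C.
Lerp each channel 71% toward 0:
  R: 24 + 0.71×(0−24) = 24 − 17.04 = 6.96 → 7
  G: 5 + 0.71×(0−5) = 5 − 3.55 = 1.45 → 1
  B: 28 + 0.71×(0−28) = 28 − 19.88 = 8.12 → 8
rgb(7, 1, 8) = #070108.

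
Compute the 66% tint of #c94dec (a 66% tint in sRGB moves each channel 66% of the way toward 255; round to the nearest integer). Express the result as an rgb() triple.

#c94dec is rgb(201, 77, 236).
A 66% tint moves each channel 66% toward 255:
  R: 201 + 0.66×(255−201) = 201 + 35.64 = 236.64 → 237
  G: 77 + 0.66×(255−77) = 77 + 117.48 = 194.48 → 194
  B: 236 + 12.54 = 248.54 → 249

rgb(237, 194, 249)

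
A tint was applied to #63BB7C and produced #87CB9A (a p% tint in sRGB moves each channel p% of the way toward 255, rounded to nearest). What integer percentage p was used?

#63BB7C is rgb(99, 187, 124); #87CB9A is rgb(135, 203, 154).
On the R channel (widest range): 135 ≈ 99 + (p/100)(255 − 99), so p ≈ 100×(135 − 99)/(255 − 99) = 3600/156 = 23.08.
p = 23 reproduces all three channels after rounding.

23%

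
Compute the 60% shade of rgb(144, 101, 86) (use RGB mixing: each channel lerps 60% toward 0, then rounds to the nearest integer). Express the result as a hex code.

Lerp each channel 60% toward 0:
  R: 144 − 86.4 = 57.6 → 58
  G: 101 − 60.6 = 40.4 → 40
  B: 86 − 51.6 = 34.4 → 34
rgb(58, 40, 34) = #3a2822.

#3a2822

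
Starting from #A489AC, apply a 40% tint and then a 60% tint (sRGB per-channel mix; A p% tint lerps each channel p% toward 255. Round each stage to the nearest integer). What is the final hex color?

#E9E3EB

#A489AC is rgb(164, 137, 172).
A 40% tint moves each channel 40% toward 255:
  R: 164 + 36.4 = 200.4 → 200
  G: 137 + 0.4×(255−137) = 137 + 47.2 = 184.2 → 184
  B: 172 + 0.4×(255−172) = 172 + 33.2 = 205.2 → 205
After the tint: rgb(200, 184, 205) = #C8B8CD.
Lerp each channel 60% toward 255:
  R: 200 + 33 = 233 → 233
  G: 184 + 42.6 = 226.6 → 227
  B: 205 + 0.6×(255−205) = 205 + 30 = 235 → 235
rgb(233, 227, 235) = #E9E3EB.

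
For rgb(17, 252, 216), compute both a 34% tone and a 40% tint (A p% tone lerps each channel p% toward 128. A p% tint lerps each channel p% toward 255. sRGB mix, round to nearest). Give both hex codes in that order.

34% tone:
  R: 17 + 0.34×(128−17) = 17 + 37.74 = 54.74 → 55
  G: 252 + 0.34×(128−252) = 252 − 42.16 = 209.84 → 210
  B: 216 − 29.92 = 186.08 → 186
  → #37D2BA
40% tint:
  R: 17 + 0.4×(255−17) = 17 + 95.2 = 112.2 → 112
  G: 252 + 1.2 = 253.2 → 253
  B: 216 + 0.4×(255−216) = 216 + 15.6 = 231.6 → 232
  → #70FDE8

#37D2BA, #70FDE8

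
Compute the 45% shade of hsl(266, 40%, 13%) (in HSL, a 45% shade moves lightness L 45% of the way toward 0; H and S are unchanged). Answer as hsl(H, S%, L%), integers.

hsl(266, 40%, 7%)

L moves 45% from 13 toward 0: 13 − 5.85 = 7.15 → 7.
H and S are unchanged.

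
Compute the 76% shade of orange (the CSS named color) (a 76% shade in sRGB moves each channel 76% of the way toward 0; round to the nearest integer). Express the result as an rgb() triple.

rgb(61, 40, 0)

CSS orange is rgb(255, 165, 0).
A 76% shade moves each channel 76% toward 0:
  R: 255 − 193.8 = 61.2 → 61
  G: 165 − 125.4 = 39.6 → 40
  B: 0 + 0 = 0 → 0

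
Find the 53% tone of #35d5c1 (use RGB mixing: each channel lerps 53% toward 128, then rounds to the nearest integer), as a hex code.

#5da89f

#35d5c1 is rgb(53, 213, 193).
A 53% tone moves each channel 53% toward 128:
  R: 53 + 0.53×(128−53) = 53 + 39.75 = 92.75 → 93
  G: 213 + 0.53×(128−213) = 213 − 45.05 = 167.95 → 168
  B: 193 − 34.45 = 158.55 → 159
rgb(93, 168, 159) = #5da89f.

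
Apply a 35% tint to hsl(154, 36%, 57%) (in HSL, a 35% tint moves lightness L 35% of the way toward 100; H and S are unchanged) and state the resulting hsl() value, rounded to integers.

hsl(154, 36%, 72%)

L moves 35% from 57 toward 100: 57 + 15.05 = 72.05 → 72.
H and S are unchanged.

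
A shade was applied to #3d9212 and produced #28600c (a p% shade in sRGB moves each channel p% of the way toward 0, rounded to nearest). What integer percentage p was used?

34%

#3d9212 is rgb(61, 146, 18); #28600c is rgb(40, 96, 12).
On the G channel (widest range): 96 ≈ 146 + (p/100)(0 − 146), so p ≈ 100×(96 − 146)/(0 − 146) = -5000/-146 = 34.25.
p = 34 reproduces all three channels after rounding.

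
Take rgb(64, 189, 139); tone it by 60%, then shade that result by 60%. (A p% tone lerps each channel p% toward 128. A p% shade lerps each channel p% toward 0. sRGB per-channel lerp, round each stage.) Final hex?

#293D35

A 60% tone moves each channel 60% toward 128:
  R: 64 + 0.6×(128−64) = 64 + 38.4 = 102.4 → 102
  G: 189 + 0.6×(128−189) = 189 − 36.6 = 152.4 → 152
  B: 139 + 0.6×(128−139) = 139 − 6.6 = 132.4 → 132
After the tone: rgb(102, 152, 132) = #669884.
Per channel, c → c + 0.6(0 − c):
  R: 102 + 0.6×(0−102) = 102 − 61.2 = 40.8 → 41
  G: 152 + 0.6×(0−152) = 152 − 91.2 = 60.8 → 61
  B: 132 + 0.6×(0−132) = 132 − 79.2 = 52.8 → 53
rgb(41, 61, 53) = #293D35.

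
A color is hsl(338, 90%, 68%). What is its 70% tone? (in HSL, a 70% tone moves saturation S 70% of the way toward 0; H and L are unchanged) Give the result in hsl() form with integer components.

S moves 70% from 90 toward 0: 90 − 63 = 27 → 27.
H and L are unchanged.

hsl(338, 27%, 68%)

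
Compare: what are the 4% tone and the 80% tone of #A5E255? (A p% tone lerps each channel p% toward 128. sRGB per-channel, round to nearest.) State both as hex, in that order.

#A4DE57, #879477

#A5E255 is rgb(165, 226, 85).
4% tone:
  R: 165 + 0.04×(128−165) = 165 − 1.48 = 163.52 → 164
  G: 226 + 0.04×(128−226) = 226 − 3.92 = 222.08 → 222
  B: 85 + 1.72 = 86.72 → 87
  → #A4DE57
80% tone:
  R: 165 − 29.6 = 135.4 → 135
  G: 226 − 78.4 = 147.6 → 148
  B: 85 + 0.8×(128−85) = 85 + 34.4 = 119.4 → 119
  → #879477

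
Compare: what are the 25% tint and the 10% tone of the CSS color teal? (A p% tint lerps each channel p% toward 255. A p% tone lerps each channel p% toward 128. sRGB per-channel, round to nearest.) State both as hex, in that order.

#40A0A0, #0D8080

CSS teal is rgb(0, 128, 128).
25% tint:
  R: 0 + 63.75 = 63.75 → 64
  G: 128 + 0.25×(255−128) = 128 + 31.75 = 159.75 → 160
  B: 128 + 0.25×(255−128) = 128 + 31.75 = 159.75 → 160
  → #40A0A0
10% tone:
  R: 0 + 0.1×(128−0) = 0 + 12.8 = 12.8 → 13
  G: 128 + 0 = 128 → 128
  B: 128 + 0.1×(128−128) = 128 + 0 = 128 → 128
  → #0D8080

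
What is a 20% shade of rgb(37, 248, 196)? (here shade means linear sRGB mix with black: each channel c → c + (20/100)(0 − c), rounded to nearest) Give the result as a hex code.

A 20% shade moves each channel 20% toward 0:
  R: 37 − 7.4 = 29.6 → 30
  G: 248 + 0.2×(0−248) = 248 − 49.6 = 198.4 → 198
  B: 196 + 0.2×(0−196) = 196 − 39.2 = 156.8 → 157
rgb(30, 198, 157) = #1EC69D.

#1EC69D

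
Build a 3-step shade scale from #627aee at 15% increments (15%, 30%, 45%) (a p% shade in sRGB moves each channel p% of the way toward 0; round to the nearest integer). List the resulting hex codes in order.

#5368ca, #4555a7, #364383

#627aee is rgb(98, 122, 238).
15%: (98 − 14.7 = 83.3→83, 122 − 18.3 = 103.7→104, 238 − 35.7 = 202.3→202) → #5368ca
30%: (98 − 29.4 = 68.6→69, 122 − 36.6 = 85.4→85, 238 − 71.4 = 166.6→167) → #4555a7
45%: (98 − 44.1 = 53.9→54, 122 − 54.9 = 67.1→67, 238 − 107.1 = 130.9→131) → #364383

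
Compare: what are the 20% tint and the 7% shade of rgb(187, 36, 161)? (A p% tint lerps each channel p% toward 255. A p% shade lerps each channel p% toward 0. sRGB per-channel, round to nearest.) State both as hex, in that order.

20% tint:
  R: 187 + 13.6 = 200.6 → 201
  G: 36 + 0.2×(255−36) = 36 + 43.8 = 79.8 → 80
  B: 161 + 18.8 = 179.8 → 180
  → #C950B4
7% shade:
  R: 187 − 13.09 = 173.91 → 174
  G: 36 + 0.07×(0−36) = 36 − 2.52 = 33.48 → 33
  B: 161 + 0.07×(0−161) = 161 − 11.27 = 149.73 → 150
  → #AE2196

#C950B4, #AE2196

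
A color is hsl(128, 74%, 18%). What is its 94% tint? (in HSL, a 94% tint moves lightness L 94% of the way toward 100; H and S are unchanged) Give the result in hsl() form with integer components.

hsl(128, 74%, 95%)

L moves 94% from 18 toward 100: 18 + 77.08 = 95.08 → 95.
H and S are unchanged.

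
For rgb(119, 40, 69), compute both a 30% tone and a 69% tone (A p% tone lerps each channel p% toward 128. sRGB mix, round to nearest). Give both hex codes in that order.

#7A4257, #7D656E

30% tone:
  R: 119 + 0.3×(128−119) = 119 + 2.7 = 121.7 → 122
  G: 40 + 26.4 = 66.4 → 66
  B: 69 + 17.7 = 86.7 → 87
  → #7A4257
69% tone:
  R: 119 + 6.21 = 125.21 → 125
  G: 40 + 0.69×(128−40) = 40 + 60.72 = 100.72 → 101
  B: 69 + 0.69×(128−69) = 69 + 40.71 = 109.71 → 110
  → #7D656E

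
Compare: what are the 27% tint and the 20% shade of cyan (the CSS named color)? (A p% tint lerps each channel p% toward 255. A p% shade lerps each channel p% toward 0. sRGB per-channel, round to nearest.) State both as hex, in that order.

#45FFFF, #00CCCC

CSS cyan is rgb(0, 255, 255).
27% tint:
  R: 0 + 0.27×(255−0) = 0 + 68.85 = 68.85 → 69
  G: 255 + 0.27×(255−255) = 255 + 0 = 255 → 255
  B: 255 + 0 = 255 → 255
  → #45FFFF
20% shade:
  R: 0 + 0.2×(0−0) = 0 + 0 = 0 → 0
  G: 255 + 0.2×(0−255) = 255 − 51 = 204 → 204
  B: 255 + 0.2×(0−255) = 255 − 51 = 204 → 204
  → #00CCCC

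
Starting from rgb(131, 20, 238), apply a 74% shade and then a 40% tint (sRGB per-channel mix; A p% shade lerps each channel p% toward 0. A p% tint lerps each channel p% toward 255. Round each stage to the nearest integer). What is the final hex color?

A 74% shade moves each channel 74% toward 0:
  R: 131 − 96.94 = 34.06 → 34
  G: 20 + 0.74×(0−20) = 20 − 14.8 = 5.2 → 5
  B: 238 + 0.74×(0−238) = 238 − 176.12 = 61.88 → 62
After the shade: rgb(34, 5, 62) = #22053E.
Lerp each channel 40% toward 255:
  R: 34 + 88.4 = 122.4 → 122
  G: 5 + 0.4×(255−5) = 5 + 100 = 105 → 105
  B: 62 + 0.4×(255−62) = 62 + 77.2 = 139.2 → 139
rgb(122, 105, 139) = #7A698B.

#7A698B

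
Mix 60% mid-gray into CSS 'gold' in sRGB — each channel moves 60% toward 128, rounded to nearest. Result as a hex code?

#b3a34d

CSS gold is rgb(255, 215, 0).
Per channel, c → c + 0.6(128 − c):
  R: 255 + 0.6×(128−255) = 255 − 76.2 = 178.8 → 179
  G: 215 + 0.6×(128−215) = 215 − 52.2 = 162.8 → 163
  B: 0 + 0.6×(128−0) = 0 + 76.8 = 76.8 → 77
rgb(179, 163, 77) = #b3a34d.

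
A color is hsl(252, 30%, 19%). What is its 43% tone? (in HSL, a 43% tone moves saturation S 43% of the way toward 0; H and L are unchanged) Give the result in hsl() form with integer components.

S moves 43% from 30 toward 0: 30 − 12.9 = 17.1 → 17.
H and L are unchanged.

hsl(252, 17%, 19%)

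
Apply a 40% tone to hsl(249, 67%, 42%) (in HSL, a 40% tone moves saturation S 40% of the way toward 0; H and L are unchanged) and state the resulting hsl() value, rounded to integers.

hsl(249, 40%, 42%)

S moves 40% from 67 toward 0: 67 − 26.8 = 40.2 → 40.
H and L are unchanged.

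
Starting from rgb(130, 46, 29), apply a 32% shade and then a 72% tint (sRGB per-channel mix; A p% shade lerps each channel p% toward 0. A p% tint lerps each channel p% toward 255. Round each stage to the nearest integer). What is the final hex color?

Lerp each channel 32% toward 0:
  R: 130 + 0.32×(0−130) = 130 − 41.6 = 88.4 → 88
  G: 46 − 14.72 = 31.28 → 31
  B: 29 − 9.28 = 19.72 → 20
After the shade: rgb(88, 31, 20) = #581f14.
A 72% tint moves each channel 72% toward 255:
  R: 88 + 120.24 = 208.24 → 208
  G: 31 + 0.72×(255−31) = 31 + 161.28 = 192.28 → 192
  B: 20 + 0.72×(255−20) = 20 + 169.2 = 189.2 → 189
rgb(208, 192, 189) = #d0c0bd.

#d0c0bd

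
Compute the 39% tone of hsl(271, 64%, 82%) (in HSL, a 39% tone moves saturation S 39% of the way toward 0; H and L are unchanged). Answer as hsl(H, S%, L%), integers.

hsl(271, 39%, 82%)

S moves 39% from 64 toward 0: 64 − 24.96 = 39.04 → 39.
H and L are unchanged.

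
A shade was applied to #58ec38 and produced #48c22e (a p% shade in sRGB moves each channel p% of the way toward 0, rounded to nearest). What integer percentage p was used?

18%

#58ec38 is rgb(88, 236, 56); #48c22e is rgb(72, 194, 46).
On the G channel (widest range): 194 ≈ 236 + (p/100)(0 − 236), so p ≈ 100×(194 − 236)/(0 − 236) = -4200/-236 = 17.80.
p = 18 reproduces all three channels after rounding.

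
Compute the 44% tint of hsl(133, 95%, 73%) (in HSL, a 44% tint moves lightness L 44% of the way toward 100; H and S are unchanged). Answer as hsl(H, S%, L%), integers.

L moves 44% from 73 toward 100: 73 + 11.88 = 84.88 → 85.
H and S are unchanged.

hsl(133, 95%, 85%)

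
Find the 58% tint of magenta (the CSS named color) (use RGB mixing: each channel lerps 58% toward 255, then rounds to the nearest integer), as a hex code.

CSS magenta is rgb(255, 0, 255).
Per channel, c → c + 0.58(255 − c):
  R: 255 + 0.58×(255−255) = 255 + 0 = 255 → 255
  G: 0 + 147.9 = 147.9 → 148
  B: 255 + 0 = 255 → 255
rgb(255, 148, 255) = #FF94FF.

#FF94FF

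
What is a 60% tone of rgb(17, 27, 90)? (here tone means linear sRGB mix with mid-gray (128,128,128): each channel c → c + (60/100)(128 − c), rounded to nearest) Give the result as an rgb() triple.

A 60% tone moves each channel 60% toward 128:
  R: 17 + 0.6×(128−17) = 17 + 66.6 = 83.6 → 84
  G: 27 + 60.6 = 87.6 → 88
  B: 90 + 0.6×(128−90) = 90 + 22.8 = 112.8 → 113

rgb(84, 88, 113)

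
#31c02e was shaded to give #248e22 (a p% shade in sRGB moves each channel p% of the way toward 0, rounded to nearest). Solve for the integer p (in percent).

26%

#31c02e is rgb(49, 192, 46); #248e22 is rgb(36, 142, 34).
On the G channel (widest range): 142 ≈ 192 + (p/100)(0 − 192), so p ≈ 100×(142 − 192)/(0 − 192) = -5000/-192 = 26.04.
p = 26 reproduces all three channels after rounding.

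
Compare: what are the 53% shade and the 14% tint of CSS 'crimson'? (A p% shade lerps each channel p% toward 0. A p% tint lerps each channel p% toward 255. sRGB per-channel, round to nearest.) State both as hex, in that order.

CSS crimson is rgb(220, 20, 60).
53% shade:
  R: 220 − 116.6 = 103.4 → 103
  G: 20 + 0.53×(0−20) = 20 − 10.6 = 9.4 → 9
  B: 60 + 0.53×(0−60) = 60 − 31.8 = 28.2 → 28
  → #67091c
14% tint:
  R: 220 + 0.14×(255−220) = 220 + 4.9 = 224.9 → 225
  G: 20 + 32.9 = 52.9 → 53
  B: 60 + 0.14×(255−60) = 60 + 27.3 = 87.3 → 87
  → #e13557

#67091c, #e13557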